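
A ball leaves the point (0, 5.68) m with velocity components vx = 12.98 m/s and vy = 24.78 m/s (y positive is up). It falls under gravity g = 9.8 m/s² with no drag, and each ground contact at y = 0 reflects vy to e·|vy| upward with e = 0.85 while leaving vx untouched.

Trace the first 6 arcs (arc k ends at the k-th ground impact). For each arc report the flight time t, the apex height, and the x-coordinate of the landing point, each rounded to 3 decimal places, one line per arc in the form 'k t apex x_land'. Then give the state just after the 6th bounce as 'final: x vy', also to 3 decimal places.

1 5.277 37.009 68.493
2 4.672 26.739 129.136
3 3.971 19.319 180.682
4 3.376 13.958 224.497
5 2.869 10.085 261.739
6 2.439 7.286 293.395
final: 293.395 10.158

Arc 1: start y=5.680, vy=24.780 → t=5.277, apex=37.009, x_land=68.493, impact vy=-26.933
  bounce: vy ← 0.85·26.933 = 22.893
Arc 2: start y=0.000, vy=22.893 → t=4.672, apex=26.739, x_land=129.136, impact vy=-22.893
  bounce: vy ← 0.85·22.893 = 19.459
Arc 3: start y=0.000, vy=19.459 → t=3.971, apex=19.319, x_land=180.682, impact vy=-19.459
  bounce: vy ← 0.85·19.459 = 16.540
Arc 4: start y=0.000, vy=16.540 → t=3.376, apex=13.958, x_land=224.497, impact vy=-16.540
  bounce: vy ← 0.85·16.540 = 14.059
Arc 5: start y=0.000, vy=14.059 → t=2.869, apex=10.085, x_land=261.739, impact vy=-14.059
  bounce: vy ← 0.85·14.059 = 11.950
Arc 6: start y=0.000, vy=11.950 → t=2.439, apex=7.286, x_land=293.395, impact vy=-11.950
  bounce: vy ← 0.85·11.950 = 10.158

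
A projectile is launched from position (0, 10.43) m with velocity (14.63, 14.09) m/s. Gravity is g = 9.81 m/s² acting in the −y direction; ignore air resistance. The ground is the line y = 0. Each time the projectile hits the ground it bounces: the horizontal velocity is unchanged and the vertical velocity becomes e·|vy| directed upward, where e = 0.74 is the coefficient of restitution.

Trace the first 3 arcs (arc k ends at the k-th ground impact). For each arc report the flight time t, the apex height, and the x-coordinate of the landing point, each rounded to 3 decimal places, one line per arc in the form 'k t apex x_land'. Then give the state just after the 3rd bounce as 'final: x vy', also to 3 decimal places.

1 3.483 20.549 50.957
2 3.029 11.252 95.275
3 2.242 6.162 128.070
final: 128.070 8.136

Arc 1: start y=10.430, vy=14.090 → t=3.483, apex=20.549, x_land=50.957, impact vy=-20.079
  bounce: vy ← 0.74·20.079 = 14.858
Arc 2: start y=0.000, vy=14.858 → t=3.029, apex=11.252, x_land=95.275, impact vy=-14.858
  bounce: vy ← 0.74·14.858 = 10.995
Arc 3: start y=0.000, vy=10.995 → t=2.242, apex=6.162, x_land=128.070, impact vy=-10.995
  bounce: vy ← 0.74·10.995 = 8.136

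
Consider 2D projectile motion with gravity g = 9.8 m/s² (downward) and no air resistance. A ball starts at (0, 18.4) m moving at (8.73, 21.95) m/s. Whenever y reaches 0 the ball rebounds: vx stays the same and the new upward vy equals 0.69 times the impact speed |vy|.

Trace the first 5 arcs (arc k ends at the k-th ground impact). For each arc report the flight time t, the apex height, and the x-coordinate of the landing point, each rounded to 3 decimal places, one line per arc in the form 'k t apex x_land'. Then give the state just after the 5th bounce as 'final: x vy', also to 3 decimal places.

1 5.202 42.982 45.409
2 4.087 20.464 81.090
3 2.820 9.743 105.710
4 1.946 4.639 122.698
5 1.343 2.208 134.419
final: 134.419 4.540

Arc 1: start y=18.400, vy=21.950 → t=5.202, apex=42.982, x_land=45.409, impact vy=-29.025
  bounce: vy ← 0.69·29.025 = 20.027
Arc 2: start y=0.000, vy=20.027 → t=4.087, apex=20.464, x_land=81.090, impact vy=-20.027
  bounce: vy ← 0.69·20.027 = 13.819
Arc 3: start y=0.000, vy=13.819 → t=2.820, apex=9.743, x_land=105.710, impact vy=-13.819
  bounce: vy ← 0.69·13.819 = 9.535
Arc 4: start y=0.000, vy=9.535 → t=1.946, apex=4.639, x_land=122.698, impact vy=-9.535
  bounce: vy ← 0.69·9.535 = 6.579
Arc 5: start y=0.000, vy=6.579 → t=1.343, apex=2.208, x_land=134.419, impact vy=-6.579
  bounce: vy ← 0.69·6.579 = 4.540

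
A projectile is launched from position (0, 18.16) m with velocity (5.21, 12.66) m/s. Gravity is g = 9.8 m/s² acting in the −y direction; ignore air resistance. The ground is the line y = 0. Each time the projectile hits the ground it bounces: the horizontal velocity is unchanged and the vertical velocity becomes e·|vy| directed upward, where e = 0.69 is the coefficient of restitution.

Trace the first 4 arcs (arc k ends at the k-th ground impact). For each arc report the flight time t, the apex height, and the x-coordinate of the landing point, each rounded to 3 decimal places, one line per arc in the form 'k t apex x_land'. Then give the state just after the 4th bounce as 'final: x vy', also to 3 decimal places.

Arc 1: start y=18.160, vy=12.660 → t=3.610, apex=26.337, x_land=18.809, impact vy=-22.720
  bounce: vy ← 0.69·22.720 = 15.677
Arc 2: start y=0.000, vy=15.677 → t=3.199, apex=12.539, x_land=35.478, impact vy=-15.677
  bounce: vy ← 0.69·15.677 = 10.817
Arc 3: start y=0.000, vy=10.817 → t=2.208, apex=5.970, x_land=46.980, impact vy=-10.817
  bounce: vy ← 0.69·10.817 = 7.464
Arc 4: start y=0.000, vy=7.464 → t=1.523, apex=2.842, x_land=54.916, impact vy=-7.464
  bounce: vy ← 0.69·7.464 = 5.150

1 3.610 26.337 18.809
2 3.199 12.539 35.478
3 2.208 5.970 46.980
4 1.523 2.842 54.916
final: 54.916 5.150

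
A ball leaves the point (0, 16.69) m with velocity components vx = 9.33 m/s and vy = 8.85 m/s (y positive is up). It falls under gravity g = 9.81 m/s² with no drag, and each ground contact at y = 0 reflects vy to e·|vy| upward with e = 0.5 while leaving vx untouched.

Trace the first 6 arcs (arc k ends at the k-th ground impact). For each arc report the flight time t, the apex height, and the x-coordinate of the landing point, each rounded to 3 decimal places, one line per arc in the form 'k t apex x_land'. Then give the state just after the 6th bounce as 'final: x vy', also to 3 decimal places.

Arc 1: start y=16.690, vy=8.850 → t=2.956, apex=20.682, x_land=27.575, impact vy=-20.144
  bounce: vy ← 0.5·20.144 = 10.072
Arc 2: start y=0.000, vy=10.072 → t=2.053, apex=5.170, x_land=46.734, impact vy=-10.072
  bounce: vy ← 0.5·10.072 = 5.036
Arc 3: start y=0.000, vy=5.036 → t=1.027, apex=1.293, x_land=56.313, impact vy=-5.036
  bounce: vy ← 0.5·5.036 = 2.518
Arc 4: start y=0.000, vy=2.518 → t=0.513, apex=0.323, x_land=61.102, impact vy=-2.518
  bounce: vy ← 0.5·2.518 = 1.259
Arc 5: start y=0.000, vy=1.259 → t=0.257, apex=0.081, x_land=63.497, impact vy=-1.259
  bounce: vy ← 0.5·1.259 = 0.629
Arc 6: start y=0.000, vy=0.629 → t=0.128, apex=0.020, x_land=64.695, impact vy=-0.629
  bounce: vy ← 0.5·0.629 = 0.315

1 2.956 20.682 27.575
2 2.053 5.170 46.734
3 1.027 1.293 56.313
4 0.513 0.323 61.102
5 0.257 0.081 63.497
6 0.128 0.020 64.695
final: 64.695 0.315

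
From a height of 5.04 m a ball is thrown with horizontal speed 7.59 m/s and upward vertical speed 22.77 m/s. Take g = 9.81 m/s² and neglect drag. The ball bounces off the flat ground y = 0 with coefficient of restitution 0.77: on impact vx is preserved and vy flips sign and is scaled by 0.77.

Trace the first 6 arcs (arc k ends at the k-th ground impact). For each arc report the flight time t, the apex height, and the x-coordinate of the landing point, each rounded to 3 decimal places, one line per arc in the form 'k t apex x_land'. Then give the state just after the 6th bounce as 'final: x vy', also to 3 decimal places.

1 4.854 31.466 36.841
2 3.900 18.656 66.446
3 3.003 11.061 89.242
4 2.313 6.558 106.794
5 1.781 3.888 120.310
6 1.371 2.305 130.717
final: 130.717 5.179

Arc 1: start y=5.040, vy=22.770 → t=4.854, apex=31.466, x_land=36.841, impact vy=-24.847
  bounce: vy ← 0.77·24.847 = 19.132
Arc 2: start y=0.000, vy=19.132 → t=3.900, apex=18.656, x_land=66.446, impact vy=-19.132
  bounce: vy ← 0.77·19.132 = 14.732
Arc 3: start y=0.000, vy=14.732 → t=3.003, apex=11.061, x_land=89.242, impact vy=-14.732
  bounce: vy ← 0.77·14.732 = 11.343
Arc 4: start y=0.000, vy=11.343 → t=2.313, apex=6.558, x_land=106.794, impact vy=-11.343
  bounce: vy ← 0.77·11.343 = 8.734
Arc 5: start y=0.000, vy=8.734 → t=1.781, apex=3.888, x_land=120.310, impact vy=-8.734
  bounce: vy ← 0.77·8.734 = 6.725
Arc 6: start y=0.000, vy=6.725 → t=1.371, apex=2.305, x_land=130.717, impact vy=-6.725
  bounce: vy ← 0.77·6.725 = 5.179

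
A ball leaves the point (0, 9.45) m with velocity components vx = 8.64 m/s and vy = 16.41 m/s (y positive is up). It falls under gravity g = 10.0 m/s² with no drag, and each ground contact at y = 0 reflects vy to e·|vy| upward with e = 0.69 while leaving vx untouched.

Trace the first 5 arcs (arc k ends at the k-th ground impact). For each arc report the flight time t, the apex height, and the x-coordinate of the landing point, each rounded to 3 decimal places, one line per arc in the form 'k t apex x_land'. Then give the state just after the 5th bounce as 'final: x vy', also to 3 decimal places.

1 3.782 22.914 32.674
2 2.954 10.910 58.199
3 2.038 5.194 75.811
4 1.407 2.473 87.964
5 0.971 1.177 96.349
final: 96.349 3.348

Arc 1: start y=9.450, vy=16.410 → t=3.782, apex=22.914, x_land=32.674, impact vy=-21.408
  bounce: vy ← 0.69·21.408 = 14.771
Arc 2: start y=0.000, vy=14.771 → t=2.954, apex=10.910, x_land=58.199, impact vy=-14.771
  bounce: vy ← 0.69·14.771 = 10.192
Arc 3: start y=0.000, vy=10.192 → t=2.038, apex=5.194, x_land=75.811, impact vy=-10.192
  bounce: vy ← 0.69·10.192 = 7.033
Arc 4: start y=0.000, vy=7.033 → t=1.407, apex=2.473, x_land=87.964, impact vy=-7.033
  bounce: vy ← 0.69·7.033 = 4.853
Arc 5: start y=0.000, vy=4.853 → t=0.971, apex=1.177, x_land=96.349, impact vy=-4.853
  bounce: vy ← 0.69·4.853 = 3.348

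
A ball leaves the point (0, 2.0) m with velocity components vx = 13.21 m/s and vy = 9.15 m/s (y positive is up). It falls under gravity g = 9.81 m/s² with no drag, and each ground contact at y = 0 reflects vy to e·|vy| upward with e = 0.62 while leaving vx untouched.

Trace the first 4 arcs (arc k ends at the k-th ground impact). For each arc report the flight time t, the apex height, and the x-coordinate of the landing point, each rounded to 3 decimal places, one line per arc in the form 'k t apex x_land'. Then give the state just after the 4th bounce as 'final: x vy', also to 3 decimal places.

1 2.063 6.267 27.253
2 1.402 2.409 45.769
3 0.869 0.926 57.249
4 0.539 0.356 64.366
final: 64.366 1.639

Arc 1: start y=2.000, vy=9.150 → t=2.063, apex=6.267, x_land=27.253, impact vy=-11.089
  bounce: vy ← 0.62·11.089 = 6.875
Arc 2: start y=0.000, vy=6.875 → t=1.402, apex=2.409, x_land=45.769, impact vy=-6.875
  bounce: vy ← 0.62·6.875 = 4.263
Arc 3: start y=0.000, vy=4.263 → t=0.869, apex=0.926, x_land=57.249, impact vy=-4.263
  bounce: vy ← 0.62·4.263 = 2.643
Arc 4: start y=0.000, vy=2.643 → t=0.539, apex=0.356, x_land=64.366, impact vy=-2.643
  bounce: vy ← 0.62·2.643 = 1.639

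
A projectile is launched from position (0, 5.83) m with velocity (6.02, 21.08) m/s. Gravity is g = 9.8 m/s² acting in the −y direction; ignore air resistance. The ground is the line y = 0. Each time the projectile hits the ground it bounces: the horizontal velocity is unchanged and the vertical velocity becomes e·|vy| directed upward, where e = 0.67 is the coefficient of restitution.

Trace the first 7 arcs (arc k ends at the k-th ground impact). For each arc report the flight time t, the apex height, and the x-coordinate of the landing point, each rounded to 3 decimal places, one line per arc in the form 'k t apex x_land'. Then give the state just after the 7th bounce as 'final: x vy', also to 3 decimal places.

1 4.563 28.502 27.468
2 3.232 12.794 46.923
3 2.165 5.743 59.958
4 1.451 2.578 68.692
5 0.972 1.157 74.543
6 0.651 0.520 78.464
7 0.436 0.233 81.091
final: 81.091 1.432

Arc 1: start y=5.830, vy=21.080 → t=4.563, apex=28.502, x_land=27.468, impact vy=-23.635
  bounce: vy ← 0.67·23.635 = 15.836
Arc 2: start y=0.000, vy=15.836 → t=3.232, apex=12.794, x_land=46.923, impact vy=-15.836
  bounce: vy ← 0.67·15.836 = 10.610
Arc 3: start y=0.000, vy=10.610 → t=2.165, apex=5.743, x_land=59.958, impact vy=-10.610
  bounce: vy ← 0.67·10.610 = 7.109
Arc 4: start y=0.000, vy=7.109 → t=1.451, apex=2.578, x_land=68.692, impact vy=-7.109
  bounce: vy ← 0.67·7.109 = 4.763
Arc 5: start y=0.000, vy=4.763 → t=0.972, apex=1.157, x_land=74.543, impact vy=-4.763
  bounce: vy ← 0.67·4.763 = 3.191
Arc 6: start y=0.000, vy=3.191 → t=0.651, apex=0.520, x_land=78.464, impact vy=-3.191
  bounce: vy ← 0.67·3.191 = 2.138
Arc 7: start y=0.000, vy=2.138 → t=0.436, apex=0.233, x_land=81.091, impact vy=-2.138
  bounce: vy ← 0.67·2.138 = 1.432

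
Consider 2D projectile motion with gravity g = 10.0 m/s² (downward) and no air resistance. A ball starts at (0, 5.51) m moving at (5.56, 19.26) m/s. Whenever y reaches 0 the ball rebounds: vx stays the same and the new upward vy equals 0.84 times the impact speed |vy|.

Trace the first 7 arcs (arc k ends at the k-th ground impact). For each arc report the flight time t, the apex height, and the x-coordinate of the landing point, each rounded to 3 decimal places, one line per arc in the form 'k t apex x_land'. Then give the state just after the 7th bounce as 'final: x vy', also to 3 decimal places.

1 4.120 24.057 22.904
2 3.685 16.975 43.394
3 3.095 11.977 60.604
4 2.600 8.451 75.062
5 2.184 5.963 87.206
6 1.835 4.208 97.406
7 1.541 2.969 105.975
final: 105.975 6.473

Arc 1: start y=5.510, vy=19.260 → t=4.120, apex=24.057, x_land=22.904, impact vy=-21.935
  bounce: vy ← 0.84·21.935 = 18.425
Arc 2: start y=0.000, vy=18.425 → t=3.685, apex=16.975, x_land=43.394, impact vy=-18.425
  bounce: vy ← 0.84·18.425 = 15.477
Arc 3: start y=0.000, vy=15.477 → t=3.095, apex=11.977, x_land=60.604, impact vy=-15.477
  bounce: vy ← 0.84·15.477 = 13.001
Arc 4: start y=0.000, vy=13.001 → t=2.600, apex=8.451, x_land=75.062, impact vy=-13.001
  bounce: vy ← 0.84·13.001 = 10.921
Arc 5: start y=0.000, vy=10.921 → t=2.184, apex=5.963, x_land=87.206, impact vy=-10.921
  bounce: vy ← 0.84·10.921 = 9.174
Arc 6: start y=0.000, vy=9.174 → t=1.835, apex=4.208, x_land=97.406, impact vy=-9.174
  bounce: vy ← 0.84·9.174 = 7.706
Arc 7: start y=0.000, vy=7.706 → t=1.541, apex=2.969, x_land=105.975, impact vy=-7.706
  bounce: vy ← 0.84·7.706 = 6.473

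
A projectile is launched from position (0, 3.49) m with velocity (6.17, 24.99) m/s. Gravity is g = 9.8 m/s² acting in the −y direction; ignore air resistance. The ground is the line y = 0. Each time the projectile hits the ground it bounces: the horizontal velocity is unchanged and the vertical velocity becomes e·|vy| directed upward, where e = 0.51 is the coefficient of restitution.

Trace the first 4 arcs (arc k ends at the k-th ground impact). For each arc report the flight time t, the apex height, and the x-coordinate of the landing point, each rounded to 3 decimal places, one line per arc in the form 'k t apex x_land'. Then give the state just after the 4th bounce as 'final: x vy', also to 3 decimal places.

Arc 1: start y=3.490, vy=24.990 → t=5.236, apex=35.352, x_land=32.306, impact vy=-26.323
  bounce: vy ← 0.51·26.323 = 13.425
Arc 2: start y=0.000, vy=13.425 → t=2.740, apex=9.195, x_land=49.211, impact vy=-13.425
  bounce: vy ← 0.51·13.425 = 6.847
Arc 3: start y=0.000, vy=6.847 → t=1.397, apex=2.392, x_land=57.832, impact vy=-6.847
  bounce: vy ← 0.51·6.847 = 3.492
Arc 4: start y=0.000, vy=3.492 → t=0.713, apex=0.622, x_land=62.228, impact vy=-3.492
  bounce: vy ← 0.51·3.492 = 1.781

1 5.236 35.352 32.306
2 2.740 9.195 49.211
3 1.397 2.392 57.832
4 0.713 0.622 62.228
final: 62.228 1.781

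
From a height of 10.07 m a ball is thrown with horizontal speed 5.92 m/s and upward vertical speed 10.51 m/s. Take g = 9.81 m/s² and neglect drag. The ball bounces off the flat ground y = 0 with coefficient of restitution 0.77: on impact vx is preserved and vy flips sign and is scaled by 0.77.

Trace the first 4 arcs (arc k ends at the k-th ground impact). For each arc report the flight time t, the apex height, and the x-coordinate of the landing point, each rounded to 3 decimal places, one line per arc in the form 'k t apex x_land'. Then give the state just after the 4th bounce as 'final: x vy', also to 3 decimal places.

1 2.860 15.700 16.934
2 2.755 9.309 33.244
3 2.121 5.519 45.804
4 1.634 3.272 55.474
final: 55.474 6.170

Arc 1: start y=10.070, vy=10.510 → t=2.860, apex=15.700, x_land=16.934, impact vy=-17.551
  bounce: vy ← 0.77·17.551 = 13.514
Arc 2: start y=0.000, vy=13.514 → t=2.755, apex=9.309, x_land=33.244, impact vy=-13.514
  bounce: vy ← 0.77·13.514 = 10.406
Arc 3: start y=0.000, vy=10.406 → t=2.121, apex=5.519, x_land=45.804, impact vy=-10.406
  bounce: vy ← 0.77·10.406 = 8.013
Arc 4: start y=0.000, vy=8.013 → t=1.634, apex=3.272, x_land=55.474, impact vy=-8.013
  bounce: vy ← 0.77·8.013 = 6.170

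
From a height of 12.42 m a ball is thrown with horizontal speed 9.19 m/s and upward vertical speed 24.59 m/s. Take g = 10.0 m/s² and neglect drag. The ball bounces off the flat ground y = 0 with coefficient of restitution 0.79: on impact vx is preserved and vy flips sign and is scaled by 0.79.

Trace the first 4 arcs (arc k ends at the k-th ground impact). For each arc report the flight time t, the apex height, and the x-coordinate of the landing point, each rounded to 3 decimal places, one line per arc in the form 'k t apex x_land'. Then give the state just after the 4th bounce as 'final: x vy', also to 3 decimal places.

Arc 1: start y=12.420, vy=24.590 → t=5.380, apex=42.653, x_land=49.440, impact vy=-29.207
  bounce: vy ← 0.79·29.207 = 23.074
Arc 2: start y=0.000, vy=23.074 → t=4.615, apex=26.620, x_land=91.849, impact vy=-23.074
  bounce: vy ← 0.79·23.074 = 18.228
Arc 3: start y=0.000, vy=18.228 → t=3.646, apex=16.614, x_land=125.353, impact vy=-18.228
  bounce: vy ← 0.79·18.228 = 14.400
Arc 4: start y=0.000, vy=14.400 → t=2.880, apex=10.369, x_land=151.821, impact vy=-14.400
  bounce: vy ← 0.79·14.400 = 11.376

1 5.380 42.653 49.440
2 4.615 26.620 91.849
3 3.646 16.614 125.353
4 2.880 10.369 151.821
final: 151.821 11.376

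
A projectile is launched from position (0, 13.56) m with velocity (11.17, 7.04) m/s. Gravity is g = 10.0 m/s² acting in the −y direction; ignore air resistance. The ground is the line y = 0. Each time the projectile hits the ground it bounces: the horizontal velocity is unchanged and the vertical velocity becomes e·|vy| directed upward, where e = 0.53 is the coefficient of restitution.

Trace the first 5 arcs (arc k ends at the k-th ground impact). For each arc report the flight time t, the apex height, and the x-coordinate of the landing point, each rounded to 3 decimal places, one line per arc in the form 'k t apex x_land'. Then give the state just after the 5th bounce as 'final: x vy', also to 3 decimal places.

1 2.495 16.038 27.869
2 1.898 4.505 49.075
3 1.006 1.265 60.313
4 0.533 0.355 66.270
5 0.283 0.100 69.427
final: 69.427 0.749

Arc 1: start y=13.560, vy=7.040 → t=2.495, apex=16.038, x_land=27.869, impact vy=-17.910
  bounce: vy ← 0.53·17.910 = 9.492
Arc 2: start y=0.000, vy=9.492 → t=1.898, apex=4.505, x_land=49.075, impact vy=-9.492
  bounce: vy ← 0.53·9.492 = 5.031
Arc 3: start y=0.000, vy=5.031 → t=1.006, apex=1.265, x_land=60.313, impact vy=-5.031
  bounce: vy ← 0.53·5.031 = 2.666
Arc 4: start y=0.000, vy=2.666 → t=0.533, apex=0.355, x_land=66.270, impact vy=-2.666
  bounce: vy ← 0.53·2.666 = 1.413
Arc 5: start y=0.000, vy=1.413 → t=0.283, apex=0.100, x_land=69.427, impact vy=-1.413
  bounce: vy ← 0.53·1.413 = 0.749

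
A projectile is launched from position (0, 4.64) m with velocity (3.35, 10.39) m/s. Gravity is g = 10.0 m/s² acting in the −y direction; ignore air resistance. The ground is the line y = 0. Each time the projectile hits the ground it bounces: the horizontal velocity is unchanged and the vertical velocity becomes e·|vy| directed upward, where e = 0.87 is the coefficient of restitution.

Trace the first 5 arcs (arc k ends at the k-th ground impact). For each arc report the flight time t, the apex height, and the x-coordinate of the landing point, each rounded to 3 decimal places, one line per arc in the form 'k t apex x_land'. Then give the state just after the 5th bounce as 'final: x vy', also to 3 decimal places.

Arc 1: start y=4.640, vy=10.390 → t=2.456, apex=10.038, x_land=8.227, impact vy=-14.169
  bounce: vy ← 0.87·14.169 = 12.327
Arc 2: start y=0.000, vy=12.327 → t=2.465, apex=7.597, x_land=16.486, impact vy=-12.327
  bounce: vy ← 0.87·12.327 = 10.724
Arc 3: start y=0.000, vy=10.724 → t=2.145, apex=5.751, x_land=23.671, impact vy=-10.724
  bounce: vy ← 0.87·10.724 = 9.330
Arc 4: start y=0.000, vy=9.330 → t=1.866, apex=4.353, x_land=29.923, impact vy=-9.330
  bounce: vy ← 0.87·9.330 = 8.117
Arc 5: start y=0.000, vy=8.117 → t=1.623, apex=3.294, x_land=35.361, impact vy=-8.117
  bounce: vy ← 0.87·8.117 = 7.062

1 2.456 10.038 8.227
2 2.465 7.597 16.486
3 2.145 5.751 23.671
4 1.866 4.353 29.923
5 1.623 3.294 35.361
final: 35.361 7.062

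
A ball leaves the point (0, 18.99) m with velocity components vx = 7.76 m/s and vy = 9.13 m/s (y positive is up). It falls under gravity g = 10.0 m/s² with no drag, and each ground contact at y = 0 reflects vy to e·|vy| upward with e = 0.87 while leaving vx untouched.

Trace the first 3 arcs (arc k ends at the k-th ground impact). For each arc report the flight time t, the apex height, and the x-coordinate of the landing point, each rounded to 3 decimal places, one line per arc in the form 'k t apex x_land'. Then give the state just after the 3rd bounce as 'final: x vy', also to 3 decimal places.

1 3.065 23.158 23.785
2 3.745 17.528 52.844
3 3.258 13.267 78.125
final: 78.125 14.172

Arc 1: start y=18.990, vy=9.130 → t=3.065, apex=23.158, x_land=23.785, impact vy=-21.521
  bounce: vy ← 0.87·21.521 = 18.723
Arc 2: start y=0.000, vy=18.723 → t=3.745, apex=17.528, x_land=52.844, impact vy=-18.723
  bounce: vy ← 0.87·18.723 = 16.289
Arc 3: start y=0.000, vy=16.289 → t=3.258, apex=13.267, x_land=78.125, impact vy=-16.289
  bounce: vy ← 0.87·16.289 = 14.172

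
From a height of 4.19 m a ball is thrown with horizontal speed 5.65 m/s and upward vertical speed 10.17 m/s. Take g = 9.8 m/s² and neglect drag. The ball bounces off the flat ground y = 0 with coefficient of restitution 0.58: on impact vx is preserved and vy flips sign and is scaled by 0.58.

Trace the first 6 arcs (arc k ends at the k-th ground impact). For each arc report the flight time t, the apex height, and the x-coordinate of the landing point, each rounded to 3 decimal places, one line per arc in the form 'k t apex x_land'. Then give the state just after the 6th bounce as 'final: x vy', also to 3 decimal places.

Arc 1: start y=4.190, vy=10.170 → t=2.428, apex=9.467, x_land=13.717, impact vy=-13.622
  bounce: vy ← 0.58·13.622 = 7.901
Arc 2: start y=0.000, vy=7.901 → t=1.612, apex=3.185, x_land=22.827, impact vy=-7.901
  bounce: vy ← 0.58·7.901 = 4.582
Arc 3: start y=0.000, vy=4.582 → t=0.935, apex=1.071, x_land=28.110, impact vy=-4.582
  bounce: vy ← 0.58·4.582 = 2.658
Arc 4: start y=0.000, vy=2.658 → t=0.542, apex=0.360, x_land=31.175, impact vy=-2.658
  bounce: vy ← 0.58·2.658 = 1.542
Arc 5: start y=0.000, vy=1.542 → t=0.315, apex=0.121, x_land=32.952, impact vy=-1.542
  bounce: vy ← 0.58·1.542 = 0.894
Arc 6: start y=0.000, vy=0.894 → t=0.182, apex=0.041, x_land=33.983, impact vy=-0.894
  bounce: vy ← 0.58·0.894 = 0.519

1 2.428 9.467 13.717
2 1.612 3.185 22.827
3 0.935 1.071 28.110
4 0.542 0.360 31.175
5 0.315 0.121 32.952
6 0.182 0.041 33.983
final: 33.983 0.519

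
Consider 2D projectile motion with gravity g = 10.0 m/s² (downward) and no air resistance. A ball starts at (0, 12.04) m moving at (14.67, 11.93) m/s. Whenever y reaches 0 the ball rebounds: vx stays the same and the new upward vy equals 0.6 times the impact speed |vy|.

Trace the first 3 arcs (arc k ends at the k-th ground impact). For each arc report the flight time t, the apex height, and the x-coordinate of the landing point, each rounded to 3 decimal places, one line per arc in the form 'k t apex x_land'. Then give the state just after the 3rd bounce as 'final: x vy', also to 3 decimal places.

1 3.150 19.156 46.216
2 2.349 6.896 80.673
3 1.409 2.483 101.347
final: 101.347 4.228

Arc 1: start y=12.040, vy=11.930 → t=3.150, apex=19.156, x_land=46.216, impact vy=-19.574
  bounce: vy ← 0.6·19.574 = 11.744
Arc 2: start y=0.000, vy=11.744 → t=2.349, apex=6.896, x_land=80.673, impact vy=-11.744
  bounce: vy ← 0.6·11.744 = 7.046
Arc 3: start y=0.000, vy=7.046 → t=1.409, apex=2.483, x_land=101.347, impact vy=-7.046
  bounce: vy ← 0.6·7.046 = 4.228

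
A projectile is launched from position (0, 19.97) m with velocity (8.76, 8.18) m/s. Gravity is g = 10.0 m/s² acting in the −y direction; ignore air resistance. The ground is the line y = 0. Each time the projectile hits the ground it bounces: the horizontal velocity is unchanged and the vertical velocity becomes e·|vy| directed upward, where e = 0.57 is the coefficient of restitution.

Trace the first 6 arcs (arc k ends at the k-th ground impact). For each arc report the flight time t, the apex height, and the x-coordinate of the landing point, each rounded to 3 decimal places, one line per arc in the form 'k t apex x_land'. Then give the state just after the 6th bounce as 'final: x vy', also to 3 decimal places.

Arc 1: start y=19.970, vy=8.180 → t=2.977, apex=23.316, x_land=26.082, impact vy=-21.594
  bounce: vy ← 0.57·21.594 = 12.309
Arc 2: start y=0.000, vy=12.309 → t=2.462, apex=7.575, x_land=47.647, impact vy=-12.309
  bounce: vy ← 0.57·12.309 = 7.016
Arc 3: start y=0.000, vy=7.016 → t=1.403, apex=2.461, x_land=59.939, impact vy=-7.016
  bounce: vy ← 0.57·7.016 = 3.999
Arc 4: start y=0.000, vy=3.999 → t=0.800, apex=0.800, x_land=66.946, impact vy=-3.999
  bounce: vy ← 0.57·3.999 = 2.279
Arc 5: start y=0.000, vy=2.279 → t=0.456, apex=0.260, x_land=70.939, impact vy=-2.279
  bounce: vy ← 0.57·2.279 = 1.299
Arc 6: start y=0.000, vy=1.299 → t=0.260, apex=0.084, x_land=73.216, impact vy=-1.299
  bounce: vy ← 0.57·1.299 = 0.741

1 2.977 23.316 26.082
2 2.462 7.575 47.647
3 1.403 2.461 59.939
4 0.800 0.800 66.946
5 0.456 0.260 70.939
6 0.260 0.084 73.216
final: 73.216 0.741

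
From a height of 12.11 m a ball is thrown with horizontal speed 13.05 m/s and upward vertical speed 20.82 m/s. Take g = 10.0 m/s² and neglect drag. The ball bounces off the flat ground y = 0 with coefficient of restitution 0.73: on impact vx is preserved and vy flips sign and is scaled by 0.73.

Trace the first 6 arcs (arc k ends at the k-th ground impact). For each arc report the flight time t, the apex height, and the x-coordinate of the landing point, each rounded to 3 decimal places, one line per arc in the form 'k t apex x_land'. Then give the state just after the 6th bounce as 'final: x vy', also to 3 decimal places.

Arc 1: start y=12.110, vy=20.820 → t=4.681, apex=33.784, x_land=61.092, impact vy=-25.994
  bounce: vy ← 0.73·25.994 = 18.975
Arc 2: start y=0.000, vy=18.975 → t=3.795, apex=18.003, x_land=110.618, impact vy=-18.975
  bounce: vy ← 0.73·18.975 = 13.852
Arc 3: start y=0.000, vy=13.852 → t=2.770, apex=9.594, x_land=146.772, impact vy=-13.852
  bounce: vy ← 0.73·13.852 = 10.112
Arc 4: start y=0.000, vy=10.112 → t=2.022, apex=5.113, x_land=173.164, impact vy=-10.112
  bounce: vy ← 0.73·10.112 = 7.382
Arc 5: start y=0.000, vy=7.382 → t=1.476, apex=2.725, x_land=192.430, impact vy=-7.382
  bounce: vy ← 0.73·7.382 = 5.389
Arc 6: start y=0.000, vy=5.389 → t=1.078, apex=1.452, x_land=206.495, impact vy=-5.389
  bounce: vy ← 0.73·5.389 = 3.934

1 4.681 33.784 61.092
2 3.795 18.003 110.618
3 2.770 9.594 146.772
4 2.022 5.113 173.164
5 1.476 2.725 192.430
6 1.078 1.452 206.495
final: 206.495 3.934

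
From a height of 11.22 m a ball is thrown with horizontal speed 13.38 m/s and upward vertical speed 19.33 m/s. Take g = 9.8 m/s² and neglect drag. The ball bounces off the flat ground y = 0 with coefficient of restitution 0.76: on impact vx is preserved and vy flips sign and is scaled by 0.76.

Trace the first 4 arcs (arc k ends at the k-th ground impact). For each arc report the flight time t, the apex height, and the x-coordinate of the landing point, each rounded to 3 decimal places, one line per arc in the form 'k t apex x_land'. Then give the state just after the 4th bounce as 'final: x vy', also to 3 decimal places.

1 4.458 30.284 59.654
2 3.779 17.492 110.214
3 2.872 10.103 148.640
4 2.183 5.836 177.843
final: 177.843 8.128

Arc 1: start y=11.220, vy=19.330 → t=4.458, apex=30.284, x_land=59.654, impact vy=-24.363
  bounce: vy ← 0.76·24.363 = 18.516
Arc 2: start y=0.000, vy=18.516 → t=3.779, apex=17.492, x_land=110.214, impact vy=-18.516
  bounce: vy ← 0.76·18.516 = 14.072
Arc 3: start y=0.000, vy=14.072 → t=2.872, apex=10.103, x_land=148.640, impact vy=-14.072
  bounce: vy ← 0.76·14.072 = 10.695
Arc 4: start y=0.000, vy=10.695 → t=2.183, apex=5.836, x_land=177.843, impact vy=-10.695
  bounce: vy ← 0.76·10.695 = 8.128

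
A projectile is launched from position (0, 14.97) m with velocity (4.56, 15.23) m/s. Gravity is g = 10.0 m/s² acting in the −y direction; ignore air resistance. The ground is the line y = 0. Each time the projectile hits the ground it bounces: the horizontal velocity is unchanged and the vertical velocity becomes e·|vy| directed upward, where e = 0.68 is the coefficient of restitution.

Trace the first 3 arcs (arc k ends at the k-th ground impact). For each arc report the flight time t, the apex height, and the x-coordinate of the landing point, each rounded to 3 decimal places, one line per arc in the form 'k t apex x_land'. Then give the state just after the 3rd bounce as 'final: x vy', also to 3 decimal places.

Arc 1: start y=14.970, vy=15.230 → t=3.828, apex=26.568, x_land=17.456, impact vy=-23.051
  bounce: vy ← 0.68·23.051 = 15.675
Arc 2: start y=0.000, vy=15.675 → t=3.135, apex=12.285, x_land=31.752, impact vy=-15.675
  bounce: vy ← 0.68·15.675 = 10.659
Arc 3: start y=0.000, vy=10.659 → t=2.132, apex=5.681, x_land=41.472, impact vy=-10.659
  bounce: vy ← 0.68·10.659 = 7.248

1 3.828 26.568 17.456
2 3.135 12.285 31.752
3 2.132 5.681 41.472
final: 41.472 7.248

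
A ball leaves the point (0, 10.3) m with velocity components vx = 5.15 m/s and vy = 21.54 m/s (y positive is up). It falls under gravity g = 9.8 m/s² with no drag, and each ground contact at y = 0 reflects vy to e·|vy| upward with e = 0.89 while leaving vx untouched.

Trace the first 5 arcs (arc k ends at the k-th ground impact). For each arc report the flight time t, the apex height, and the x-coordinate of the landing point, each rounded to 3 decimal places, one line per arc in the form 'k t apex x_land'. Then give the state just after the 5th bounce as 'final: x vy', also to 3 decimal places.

1 4.831 33.972 24.880
2 4.687 26.909 49.017
3 4.171 21.315 70.499
4 3.712 16.883 89.619
5 3.304 13.373 106.635
final: 106.635 14.409

Arc 1: start y=10.300, vy=21.540 → t=4.831, apex=33.972, x_land=24.880, impact vy=-25.804
  bounce: vy ← 0.89·25.804 = 22.966
Arc 2: start y=0.000, vy=22.966 → t=4.687, apex=26.909, x_land=49.017, impact vy=-22.966
  bounce: vy ← 0.89·22.966 = 20.439
Arc 3: start y=0.000, vy=20.439 → t=4.171, apex=21.315, x_land=70.499, impact vy=-20.439
  bounce: vy ← 0.89·20.439 = 18.191
Arc 4: start y=0.000, vy=18.191 → t=3.712, apex=16.883, x_land=89.619, impact vy=-18.191
  bounce: vy ← 0.89·18.191 = 16.190
Arc 5: start y=0.000, vy=16.190 → t=3.304, apex=13.373, x_land=106.635, impact vy=-16.190
  bounce: vy ← 0.89·16.190 = 14.409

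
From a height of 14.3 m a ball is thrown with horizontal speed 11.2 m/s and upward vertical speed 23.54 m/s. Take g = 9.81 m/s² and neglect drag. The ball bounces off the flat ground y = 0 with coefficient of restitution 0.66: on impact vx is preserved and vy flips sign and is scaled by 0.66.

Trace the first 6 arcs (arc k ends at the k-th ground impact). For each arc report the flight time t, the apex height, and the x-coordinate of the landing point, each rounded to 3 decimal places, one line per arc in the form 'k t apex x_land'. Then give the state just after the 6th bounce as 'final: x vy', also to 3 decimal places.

Arc 1: start y=14.300, vy=23.540 → t=5.345, apex=42.543, x_land=59.860, impact vy=-28.891
  bounce: vy ← 0.66·28.891 = 19.068
Arc 2: start y=0.000, vy=19.068 → t=3.887, apex=18.532, x_land=103.400, impact vy=-19.068
  bounce: vy ← 0.66·19.068 = 12.585
Arc 3: start y=0.000, vy=12.585 → t=2.566, apex=8.072, x_land=132.136, impact vy=-12.585
  bounce: vy ← 0.66·12.585 = 8.306
Arc 4: start y=0.000, vy=8.306 → t=1.693, apex=3.516, x_land=151.102, impact vy=-8.306
  bounce: vy ← 0.66·8.306 = 5.482
Arc 5: start y=0.000, vy=5.482 → t=1.118, apex=1.532, x_land=163.620, impact vy=-5.482
  bounce: vy ← 0.66·5.482 = 3.618
Arc 6: start y=0.000, vy=3.618 → t=0.738, apex=0.667, x_land=171.882, impact vy=-3.618
  bounce: vy ← 0.66·3.618 = 2.388

1 5.345 42.543 59.860
2 3.887 18.532 103.400
3 2.566 8.072 132.136
4 1.693 3.516 151.102
5 1.118 1.532 163.620
6 0.738 0.667 171.882
final: 171.882 2.388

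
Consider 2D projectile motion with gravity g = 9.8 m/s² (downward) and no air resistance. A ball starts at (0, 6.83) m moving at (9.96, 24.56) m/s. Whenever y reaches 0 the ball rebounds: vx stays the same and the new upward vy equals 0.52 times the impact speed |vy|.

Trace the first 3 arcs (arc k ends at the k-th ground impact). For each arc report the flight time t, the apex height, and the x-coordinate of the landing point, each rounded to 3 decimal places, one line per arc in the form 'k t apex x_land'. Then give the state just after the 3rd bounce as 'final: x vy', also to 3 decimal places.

Arc 1: start y=6.830, vy=24.560 → t=5.276, apex=37.605, x_land=52.553, impact vy=-27.149
  bounce: vy ← 0.52·27.149 = 14.117
Arc 2: start y=0.000, vy=14.117 → t=2.881, apex=10.168, x_land=81.249, impact vy=-14.117
  bounce: vy ← 0.52·14.117 = 7.341
Arc 3: start y=0.000, vy=7.341 → t=1.498, apex=2.750, x_land=96.171, impact vy=-7.341
  bounce: vy ← 0.52·7.341 = 3.817

1 5.276 37.605 52.553
2 2.881 10.168 81.249
3 1.498 2.750 96.171
final: 96.171 3.817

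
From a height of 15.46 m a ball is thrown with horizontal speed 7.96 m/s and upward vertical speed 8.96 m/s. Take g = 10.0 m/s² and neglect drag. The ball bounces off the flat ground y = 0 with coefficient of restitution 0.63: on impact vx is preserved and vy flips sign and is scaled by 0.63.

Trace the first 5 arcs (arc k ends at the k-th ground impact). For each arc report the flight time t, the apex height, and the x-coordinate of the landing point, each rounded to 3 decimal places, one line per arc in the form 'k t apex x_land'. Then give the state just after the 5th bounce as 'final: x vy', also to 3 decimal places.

Arc 1: start y=15.460, vy=8.960 → t=2.870, apex=19.474, x_land=22.841, impact vy=-19.735
  bounce: vy ← 0.63·19.735 = 12.433
Arc 2: start y=0.000, vy=12.433 → t=2.487, apex=7.729, x_land=42.635, impact vy=-12.433
  bounce: vy ← 0.63·12.433 = 7.833
Arc 3: start y=0.000, vy=7.833 → t=1.567, apex=3.068, x_land=55.105, impact vy=-7.833
  bounce: vy ← 0.63·7.833 = 4.935
Arc 4: start y=0.000, vy=4.935 → t=0.987, apex=1.218, x_land=62.961, impact vy=-4.935
  bounce: vy ← 0.63·4.935 = 3.109
Arc 5: start y=0.000, vy=3.109 → t=0.622, apex=0.483, x_land=67.911, impact vy=-3.109
  bounce: vy ← 0.63·3.109 = 1.959

1 2.870 19.474 22.841
2 2.487 7.729 42.635
3 1.567 3.068 55.105
4 0.987 1.218 62.961
5 0.622 0.483 67.911
final: 67.911 1.959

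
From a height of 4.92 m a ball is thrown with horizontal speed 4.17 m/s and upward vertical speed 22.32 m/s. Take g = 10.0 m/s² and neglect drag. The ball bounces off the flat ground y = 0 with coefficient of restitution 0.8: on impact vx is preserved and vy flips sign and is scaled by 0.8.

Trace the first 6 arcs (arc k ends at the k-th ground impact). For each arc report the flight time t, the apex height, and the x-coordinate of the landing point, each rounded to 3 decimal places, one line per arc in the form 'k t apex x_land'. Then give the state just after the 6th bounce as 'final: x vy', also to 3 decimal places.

Arc 1: start y=4.920, vy=22.320 → t=4.675, apex=29.829, x_land=19.493, impact vy=-24.425
  bounce: vy ← 0.8·24.425 = 19.540
Arc 2: start y=0.000, vy=19.540 → t=3.908, apex=19.091, x_land=35.789, impact vy=-19.540
  bounce: vy ← 0.8·19.540 = 15.632
Arc 3: start y=0.000, vy=15.632 → t=3.126, apex=12.218, x_land=48.826, impact vy=-15.632
  bounce: vy ← 0.8·15.632 = 12.506
Arc 4: start y=0.000, vy=12.506 → t=2.501, apex=7.820, x_land=59.256, impact vy=-12.506
  bounce: vy ← 0.8·12.506 = 10.004
Arc 5: start y=0.000, vy=10.004 → t=2.001, apex=5.004, x_land=67.600, impact vy=-10.004
  bounce: vy ← 0.8·10.004 = 8.004
Arc 6: start y=0.000, vy=8.004 → t=1.601, apex=3.203, x_land=74.275, impact vy=-8.004
  bounce: vy ← 0.8·8.004 = 6.403

1 4.675 29.829 19.493
2 3.908 19.091 35.789
3 3.126 12.218 48.826
4 2.501 7.820 59.256
5 2.001 5.004 67.600
6 1.601 3.203 74.275
final: 74.275 6.403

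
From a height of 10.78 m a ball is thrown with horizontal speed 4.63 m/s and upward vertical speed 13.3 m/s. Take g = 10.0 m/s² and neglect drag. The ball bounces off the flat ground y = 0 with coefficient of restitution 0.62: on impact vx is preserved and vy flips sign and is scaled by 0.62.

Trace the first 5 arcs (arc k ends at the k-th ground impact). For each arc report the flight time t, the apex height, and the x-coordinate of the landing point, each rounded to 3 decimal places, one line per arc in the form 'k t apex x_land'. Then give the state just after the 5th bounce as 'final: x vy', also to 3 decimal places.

Arc 1: start y=10.780, vy=13.300 → t=3.311, apex=19.624, x_land=15.331, impact vy=-19.811
  bounce: vy ← 0.62·19.811 = 12.283
Arc 2: start y=0.000, vy=12.283 → t=2.457, apex=7.544, x_land=26.705, impact vy=-12.283
  bounce: vy ← 0.62·12.283 = 7.615
Arc 3: start y=0.000, vy=7.615 → t=1.523, apex=2.900, x_land=33.757, impact vy=-7.615
  bounce: vy ← 0.62·7.615 = 4.722
Arc 4: start y=0.000, vy=4.722 → t=0.944, apex=1.115, x_land=38.129, impact vy=-4.722
  bounce: vy ← 0.62·4.722 = 2.927
Arc 5: start y=0.000, vy=2.927 → t=0.585, apex=0.428, x_land=40.840, impact vy=-2.927
  bounce: vy ← 0.62·2.927 = 1.815

1 3.311 19.624 15.331
2 2.457 7.544 26.705
3 1.523 2.900 33.757
4 0.944 1.115 38.129
5 0.585 0.428 40.840
final: 40.840 1.815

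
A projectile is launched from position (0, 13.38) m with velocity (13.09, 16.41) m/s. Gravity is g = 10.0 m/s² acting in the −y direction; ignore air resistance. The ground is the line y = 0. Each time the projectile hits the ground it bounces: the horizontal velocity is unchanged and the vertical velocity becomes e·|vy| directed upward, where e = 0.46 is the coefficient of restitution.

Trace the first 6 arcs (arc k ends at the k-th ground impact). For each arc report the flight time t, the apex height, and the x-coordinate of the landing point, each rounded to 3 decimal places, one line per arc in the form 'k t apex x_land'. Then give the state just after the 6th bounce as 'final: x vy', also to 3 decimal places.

1 3.958 26.844 51.811
2 2.132 5.680 79.716
3 0.981 1.202 92.551
4 0.451 0.254 98.456
5 0.207 0.054 101.172
6 0.095 0.011 102.421
final: 102.421 0.220

Arc 1: start y=13.380, vy=16.410 → t=3.958, apex=26.844, x_land=51.811, impact vy=-23.171
  bounce: vy ← 0.46·23.171 = 10.659
Arc 2: start y=0.000, vy=10.659 → t=2.132, apex=5.680, x_land=79.716, impact vy=-10.659
  bounce: vy ← 0.46·10.659 = 4.903
Arc 3: start y=0.000, vy=4.903 → t=0.981, apex=1.202, x_land=92.551, impact vy=-4.903
  bounce: vy ← 0.46·4.903 = 2.255
Arc 4: start y=0.000, vy=2.255 → t=0.451, apex=0.254, x_land=98.456, impact vy=-2.255
  bounce: vy ← 0.46·2.255 = 1.037
Arc 5: start y=0.000, vy=1.037 → t=0.207, apex=0.054, x_land=101.172, impact vy=-1.037
  bounce: vy ← 0.46·1.037 = 0.477
Arc 6: start y=0.000, vy=0.477 → t=0.095, apex=0.011, x_land=102.421, impact vy=-0.477
  bounce: vy ← 0.46·0.477 = 0.220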